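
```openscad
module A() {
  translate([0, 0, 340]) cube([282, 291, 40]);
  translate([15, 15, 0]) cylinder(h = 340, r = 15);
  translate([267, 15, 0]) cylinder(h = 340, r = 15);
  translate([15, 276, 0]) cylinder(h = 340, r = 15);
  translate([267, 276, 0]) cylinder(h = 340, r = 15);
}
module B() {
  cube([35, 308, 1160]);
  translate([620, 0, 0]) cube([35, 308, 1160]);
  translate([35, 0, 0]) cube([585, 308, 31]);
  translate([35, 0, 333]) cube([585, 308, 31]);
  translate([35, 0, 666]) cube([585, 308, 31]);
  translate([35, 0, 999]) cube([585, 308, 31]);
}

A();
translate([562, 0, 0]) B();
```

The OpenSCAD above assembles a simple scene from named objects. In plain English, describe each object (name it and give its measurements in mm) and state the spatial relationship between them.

A is a four-legged stool. The seat is a 282×291×40 mm slab whose top surface is at z = 380 mm; four round legs, each 30 mm in diameter, run from the floor (z = 0) to the underside of the seat, each leg's axis is inset half a diameter from the nearest pair of seat edges (so the leg's bounding box is flush with the corner).

B is a bookshelf 655 mm wide overall, 308 mm deep and 1160 mm tall. The two sides are 35 mm thick vertical panels. 4 horizontal shelves of 31 mm thickness span between the inner faces of the sides; the lowest shelf sits on the floor and shelves are stacked with a clear vertical gap of 302 mm between each pair.

The bookshelf is on the floor beside the stool on its +x side.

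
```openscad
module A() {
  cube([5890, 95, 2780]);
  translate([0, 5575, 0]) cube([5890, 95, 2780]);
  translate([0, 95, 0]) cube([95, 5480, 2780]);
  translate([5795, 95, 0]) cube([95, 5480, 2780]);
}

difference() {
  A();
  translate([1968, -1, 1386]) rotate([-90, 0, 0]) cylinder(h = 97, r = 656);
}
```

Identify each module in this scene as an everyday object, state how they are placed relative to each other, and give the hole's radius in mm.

A is a house frame. The house frame has a circular hole through its front wall. The hole's radius is 656 mm.

The subtracted cylinder has r = 656 mm.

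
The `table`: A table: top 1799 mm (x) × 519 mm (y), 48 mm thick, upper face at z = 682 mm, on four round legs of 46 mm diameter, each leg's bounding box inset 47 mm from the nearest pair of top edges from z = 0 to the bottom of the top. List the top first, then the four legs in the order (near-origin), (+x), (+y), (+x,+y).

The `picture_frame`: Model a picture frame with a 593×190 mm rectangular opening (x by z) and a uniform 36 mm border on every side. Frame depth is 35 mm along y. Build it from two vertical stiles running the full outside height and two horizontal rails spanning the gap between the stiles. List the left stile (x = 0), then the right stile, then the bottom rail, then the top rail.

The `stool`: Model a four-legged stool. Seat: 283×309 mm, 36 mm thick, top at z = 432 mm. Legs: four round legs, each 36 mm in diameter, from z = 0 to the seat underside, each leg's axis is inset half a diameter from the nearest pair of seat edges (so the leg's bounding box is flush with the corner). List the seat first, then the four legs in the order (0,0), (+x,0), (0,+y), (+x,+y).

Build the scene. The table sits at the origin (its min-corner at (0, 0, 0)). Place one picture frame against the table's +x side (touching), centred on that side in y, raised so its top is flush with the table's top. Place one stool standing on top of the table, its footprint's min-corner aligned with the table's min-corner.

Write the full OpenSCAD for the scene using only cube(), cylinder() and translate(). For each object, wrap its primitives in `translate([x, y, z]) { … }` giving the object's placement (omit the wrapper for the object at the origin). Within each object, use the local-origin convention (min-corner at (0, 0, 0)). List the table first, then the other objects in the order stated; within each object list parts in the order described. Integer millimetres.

translate([0, 0, 634]) cube([1799, 519, 48]);
translate([70, 70, 0]) cylinder(h = 634, r = 23);
translate([1729, 70, 0]) cylinder(h = 634, r = 23);
translate([70, 449, 0]) cylinder(h = 634, r = 23);
translate([1729, 449, 0]) cylinder(h = 634, r = 23);
translate([1799, 242, 420]) {
  cube([36, 35, 262]);
  translate([629, 0, 0]) cube([36, 35, 262]);
  translate([36, 0, 0]) cube([593, 35, 36]);
  translate([36, 0, 226]) cube([593, 35, 36]);
}
translate([0, 0, 682]) {
  translate([0, 0, 396]) cube([283, 309, 36]);
  translate([18, 18, 0]) cylinder(h = 396, r = 18);
  translate([265, 18, 0]) cylinder(h = 396, r = 18);
  translate([18, 291, 0]) cylinder(h = 396, r = 18);
  translate([265, 291, 0]) cylinder(h = 396, r = 18);
}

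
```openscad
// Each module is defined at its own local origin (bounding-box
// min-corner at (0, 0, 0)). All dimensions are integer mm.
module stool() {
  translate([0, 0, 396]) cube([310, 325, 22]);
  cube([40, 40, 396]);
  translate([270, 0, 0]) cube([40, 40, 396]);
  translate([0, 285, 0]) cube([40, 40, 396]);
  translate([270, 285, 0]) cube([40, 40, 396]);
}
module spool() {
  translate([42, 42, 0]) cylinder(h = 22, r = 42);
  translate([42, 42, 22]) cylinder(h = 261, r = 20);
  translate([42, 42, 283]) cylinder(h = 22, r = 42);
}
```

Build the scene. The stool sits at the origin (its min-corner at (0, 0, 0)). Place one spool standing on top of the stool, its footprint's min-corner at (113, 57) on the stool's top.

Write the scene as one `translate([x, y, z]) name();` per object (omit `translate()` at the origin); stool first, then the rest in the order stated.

stool();
translate([113, 57, 418]) spool();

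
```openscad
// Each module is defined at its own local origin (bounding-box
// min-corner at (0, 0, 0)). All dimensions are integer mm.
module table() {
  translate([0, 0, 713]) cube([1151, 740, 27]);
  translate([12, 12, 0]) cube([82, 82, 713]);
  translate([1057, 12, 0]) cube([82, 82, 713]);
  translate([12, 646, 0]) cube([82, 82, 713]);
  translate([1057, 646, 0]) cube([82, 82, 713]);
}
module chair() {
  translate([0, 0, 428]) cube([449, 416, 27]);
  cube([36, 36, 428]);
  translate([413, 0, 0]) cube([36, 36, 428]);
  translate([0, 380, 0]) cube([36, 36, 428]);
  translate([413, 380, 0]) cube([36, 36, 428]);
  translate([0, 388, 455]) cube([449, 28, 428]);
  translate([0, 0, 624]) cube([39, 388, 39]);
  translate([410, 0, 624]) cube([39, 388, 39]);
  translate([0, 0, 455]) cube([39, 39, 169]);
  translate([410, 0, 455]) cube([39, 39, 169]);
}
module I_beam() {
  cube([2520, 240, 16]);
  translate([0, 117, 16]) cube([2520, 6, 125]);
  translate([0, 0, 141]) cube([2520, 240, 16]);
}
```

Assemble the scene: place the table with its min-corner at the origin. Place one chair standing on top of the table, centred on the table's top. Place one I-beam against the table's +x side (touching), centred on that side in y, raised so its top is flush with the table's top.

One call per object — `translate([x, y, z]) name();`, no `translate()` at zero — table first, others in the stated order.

table();
translate([351, 162, 740]) chair();
translate([1151, 250, 583]) I_beam();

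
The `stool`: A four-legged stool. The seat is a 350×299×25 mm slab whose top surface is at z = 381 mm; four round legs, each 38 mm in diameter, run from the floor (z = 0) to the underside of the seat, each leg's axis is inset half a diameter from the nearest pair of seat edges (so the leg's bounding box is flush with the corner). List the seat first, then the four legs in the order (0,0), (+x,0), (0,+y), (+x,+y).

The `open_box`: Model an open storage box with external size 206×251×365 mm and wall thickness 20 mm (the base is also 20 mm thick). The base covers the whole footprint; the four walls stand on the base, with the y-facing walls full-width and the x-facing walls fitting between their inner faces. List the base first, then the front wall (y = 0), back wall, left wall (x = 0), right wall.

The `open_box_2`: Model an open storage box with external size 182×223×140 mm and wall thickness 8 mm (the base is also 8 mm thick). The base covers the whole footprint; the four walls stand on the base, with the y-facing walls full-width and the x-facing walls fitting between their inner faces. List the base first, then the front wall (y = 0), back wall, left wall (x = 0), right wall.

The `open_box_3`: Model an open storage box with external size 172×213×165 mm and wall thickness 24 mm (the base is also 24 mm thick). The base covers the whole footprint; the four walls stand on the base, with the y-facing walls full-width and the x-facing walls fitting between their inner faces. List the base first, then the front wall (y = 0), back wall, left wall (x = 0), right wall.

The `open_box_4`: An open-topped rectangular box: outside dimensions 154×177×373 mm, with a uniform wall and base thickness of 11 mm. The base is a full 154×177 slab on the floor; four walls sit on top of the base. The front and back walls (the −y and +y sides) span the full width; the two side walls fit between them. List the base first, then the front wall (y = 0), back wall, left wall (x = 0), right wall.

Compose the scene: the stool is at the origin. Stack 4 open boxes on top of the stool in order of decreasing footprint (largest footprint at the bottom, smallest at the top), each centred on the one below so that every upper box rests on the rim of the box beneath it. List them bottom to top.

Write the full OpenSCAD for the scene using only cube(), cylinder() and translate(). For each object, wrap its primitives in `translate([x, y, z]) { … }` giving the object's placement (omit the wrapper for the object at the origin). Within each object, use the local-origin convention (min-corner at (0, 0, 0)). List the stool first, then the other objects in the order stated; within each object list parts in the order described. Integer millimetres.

translate([0, 0, 356]) cube([350, 299, 25]);
translate([19, 19, 0]) cylinder(h = 356, r = 19);
translate([331, 19, 0]) cylinder(h = 356, r = 19);
translate([19, 280, 0]) cylinder(h = 356, r = 19);
translate([331, 280, 0]) cylinder(h = 356, r = 19);
translate([72, 24, 381]) {
  cube([206, 251, 20]);
  translate([0, 0, 20]) cube([206, 20, 345]);
  translate([0, 231, 20]) cube([206, 20, 345]);
  translate([0, 20, 20]) cube([20, 211, 345]);
  translate([186, 20, 20]) cube([20, 211, 345]);
}
translate([84, 38, 746]) {
  cube([182, 223, 8]);
  translate([0, 0, 8]) cube([182, 8, 132]);
  translate([0, 215, 8]) cube([182, 8, 132]);
  translate([0, 8, 8]) cube([8, 207, 132]);
  translate([174, 8, 8]) cube([8, 207, 132]);
}
translate([89, 43, 886]) {
  cube([172, 213, 24]);
  translate([0, 0, 24]) cube([172, 24, 141]);
  translate([0, 189, 24]) cube([172, 24, 141]);
  translate([0, 24, 24]) cube([24, 165, 141]);
  translate([148, 24, 24]) cube([24, 165, 141]);
}
translate([98, 61, 1051]) {
  cube([154, 177, 11]);
  translate([0, 0, 11]) cube([154, 11, 362]);
  translate([0, 166, 11]) cube([154, 11, 362]);
  translate([0, 11, 11]) cube([11, 155, 362]);
  translate([143, 11, 11]) cube([11, 155, 362]);
}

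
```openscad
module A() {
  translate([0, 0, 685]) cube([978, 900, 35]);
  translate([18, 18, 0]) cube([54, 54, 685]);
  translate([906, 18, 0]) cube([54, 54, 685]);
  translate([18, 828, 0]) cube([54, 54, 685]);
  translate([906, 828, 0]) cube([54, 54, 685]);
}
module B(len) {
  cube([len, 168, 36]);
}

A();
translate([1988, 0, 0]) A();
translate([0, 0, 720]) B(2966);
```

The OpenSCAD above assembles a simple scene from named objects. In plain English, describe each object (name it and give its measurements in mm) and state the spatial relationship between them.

A is a rectangular dining table. The top is 978×900×35 mm with its upper surface at z = 720 mm. It stands on four 54×54 mm square legs, each inset 18 mm from the nearest pair of top edges, running from the floor to the underside of the top.

B is a rectangular beam 2966 mm long (x), 168 mm deep (y), 36 mm thick (z).

The beam spans the tops of two tables placed 1010 mm apart, resting at z = 720 mm.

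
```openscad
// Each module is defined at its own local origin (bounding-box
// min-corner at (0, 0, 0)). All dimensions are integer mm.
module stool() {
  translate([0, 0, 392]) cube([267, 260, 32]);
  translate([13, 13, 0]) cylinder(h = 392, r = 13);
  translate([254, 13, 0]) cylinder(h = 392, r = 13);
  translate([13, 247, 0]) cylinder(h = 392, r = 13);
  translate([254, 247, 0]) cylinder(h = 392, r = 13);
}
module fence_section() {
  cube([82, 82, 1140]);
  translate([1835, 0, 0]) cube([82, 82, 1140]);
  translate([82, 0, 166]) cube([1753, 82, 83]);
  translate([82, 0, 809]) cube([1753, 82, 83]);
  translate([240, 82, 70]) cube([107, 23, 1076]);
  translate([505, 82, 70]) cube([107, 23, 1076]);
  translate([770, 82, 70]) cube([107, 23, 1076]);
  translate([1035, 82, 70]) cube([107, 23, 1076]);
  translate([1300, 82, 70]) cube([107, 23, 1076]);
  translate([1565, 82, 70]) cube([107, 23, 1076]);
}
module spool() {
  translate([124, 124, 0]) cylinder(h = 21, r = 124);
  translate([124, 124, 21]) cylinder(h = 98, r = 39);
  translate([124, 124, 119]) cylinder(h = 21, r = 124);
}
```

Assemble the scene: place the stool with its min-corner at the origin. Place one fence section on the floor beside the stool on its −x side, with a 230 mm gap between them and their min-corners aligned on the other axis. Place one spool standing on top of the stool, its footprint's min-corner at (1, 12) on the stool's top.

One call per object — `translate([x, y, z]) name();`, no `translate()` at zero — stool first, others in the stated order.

stool();
translate([-2147, 0, 0]) fence_section();
translate([1, 12, 424]) spool();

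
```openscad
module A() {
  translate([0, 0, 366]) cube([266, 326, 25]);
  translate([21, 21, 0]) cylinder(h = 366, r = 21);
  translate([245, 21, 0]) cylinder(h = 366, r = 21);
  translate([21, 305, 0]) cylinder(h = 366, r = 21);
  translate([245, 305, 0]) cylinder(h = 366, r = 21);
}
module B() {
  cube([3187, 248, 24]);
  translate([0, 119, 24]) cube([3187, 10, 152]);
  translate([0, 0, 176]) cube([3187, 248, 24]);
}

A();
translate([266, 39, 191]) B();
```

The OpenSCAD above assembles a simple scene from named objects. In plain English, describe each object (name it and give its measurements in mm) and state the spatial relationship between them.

A is a four-legged stool. The seat is 266×326 mm, 25 mm thick, top at z = 391 mm. It stands on four round legs, each 42 mm in diameter, from z = 0 to the seat underside, each leg's axis is inset half a diameter from the nearest pair of seat edges (so the leg's bounding box is flush with the corner).

B is an I-beam lying along x, 3187 mm long. Overall section height 200 mm. Two flanges 248 mm wide (y) and 24 mm thick, one on the floor and one at the top; a web 10 mm thick runs between them, centred on the flange width.

The I-beam is beside the stool with their tops flush at z = 391.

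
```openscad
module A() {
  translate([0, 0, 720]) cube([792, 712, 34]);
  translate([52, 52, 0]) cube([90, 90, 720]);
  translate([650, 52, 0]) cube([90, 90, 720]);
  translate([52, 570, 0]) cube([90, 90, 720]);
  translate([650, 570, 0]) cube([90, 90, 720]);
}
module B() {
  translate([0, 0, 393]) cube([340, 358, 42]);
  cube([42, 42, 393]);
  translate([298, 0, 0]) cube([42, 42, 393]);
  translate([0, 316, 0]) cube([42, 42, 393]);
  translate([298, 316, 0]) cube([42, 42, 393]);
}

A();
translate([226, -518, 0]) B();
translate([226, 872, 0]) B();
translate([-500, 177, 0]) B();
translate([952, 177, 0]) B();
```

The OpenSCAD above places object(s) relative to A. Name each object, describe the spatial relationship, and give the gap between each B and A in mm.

Each stool's nearest face is 160 mm from the table's bounding box.

A is a table. B is a stool. Four stools sit around the table at the −y, +y, −x, +x sides. The gap between each stool and the table is 160 mm.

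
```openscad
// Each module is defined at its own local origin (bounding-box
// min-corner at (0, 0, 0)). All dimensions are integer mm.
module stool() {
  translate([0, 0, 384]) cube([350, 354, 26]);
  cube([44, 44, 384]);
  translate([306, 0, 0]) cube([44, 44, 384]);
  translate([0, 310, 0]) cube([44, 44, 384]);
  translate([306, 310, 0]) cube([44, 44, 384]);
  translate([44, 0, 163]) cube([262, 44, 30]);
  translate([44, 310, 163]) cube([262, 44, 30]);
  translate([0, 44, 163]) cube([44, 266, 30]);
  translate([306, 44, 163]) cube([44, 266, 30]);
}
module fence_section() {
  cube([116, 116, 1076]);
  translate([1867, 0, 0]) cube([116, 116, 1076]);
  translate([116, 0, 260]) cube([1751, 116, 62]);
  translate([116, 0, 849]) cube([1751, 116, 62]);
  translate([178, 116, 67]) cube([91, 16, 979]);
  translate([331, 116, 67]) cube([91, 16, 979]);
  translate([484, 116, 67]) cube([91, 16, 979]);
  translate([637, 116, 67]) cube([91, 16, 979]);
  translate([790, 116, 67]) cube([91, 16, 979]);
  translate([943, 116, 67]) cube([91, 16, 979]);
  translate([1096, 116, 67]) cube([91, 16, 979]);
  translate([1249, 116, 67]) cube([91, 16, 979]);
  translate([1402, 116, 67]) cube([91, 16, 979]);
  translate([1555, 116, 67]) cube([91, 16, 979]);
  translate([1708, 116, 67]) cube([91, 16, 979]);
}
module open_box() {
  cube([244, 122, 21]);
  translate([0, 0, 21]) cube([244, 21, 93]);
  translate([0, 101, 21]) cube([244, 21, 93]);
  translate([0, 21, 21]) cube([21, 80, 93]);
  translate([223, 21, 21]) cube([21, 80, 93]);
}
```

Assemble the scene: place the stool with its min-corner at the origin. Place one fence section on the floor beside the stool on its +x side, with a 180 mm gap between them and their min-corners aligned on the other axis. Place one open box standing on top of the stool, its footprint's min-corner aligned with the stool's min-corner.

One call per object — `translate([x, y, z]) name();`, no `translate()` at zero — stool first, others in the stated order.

stool();
translate([530, 0, 0]) fence_section();
translate([0, 0, 410]) open_box();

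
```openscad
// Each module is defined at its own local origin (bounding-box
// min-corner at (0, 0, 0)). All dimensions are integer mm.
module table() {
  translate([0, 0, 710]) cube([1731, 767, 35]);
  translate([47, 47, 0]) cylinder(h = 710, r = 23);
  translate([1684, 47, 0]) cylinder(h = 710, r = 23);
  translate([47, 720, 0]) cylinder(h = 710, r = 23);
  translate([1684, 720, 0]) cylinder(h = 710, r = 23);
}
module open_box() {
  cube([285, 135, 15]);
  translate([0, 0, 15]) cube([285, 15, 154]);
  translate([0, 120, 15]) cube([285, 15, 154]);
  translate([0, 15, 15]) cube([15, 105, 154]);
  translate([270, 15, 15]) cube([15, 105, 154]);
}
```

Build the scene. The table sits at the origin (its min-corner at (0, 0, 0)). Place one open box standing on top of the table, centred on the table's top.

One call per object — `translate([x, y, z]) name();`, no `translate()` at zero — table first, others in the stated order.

table();
translate([723, 316, 745]) open_box();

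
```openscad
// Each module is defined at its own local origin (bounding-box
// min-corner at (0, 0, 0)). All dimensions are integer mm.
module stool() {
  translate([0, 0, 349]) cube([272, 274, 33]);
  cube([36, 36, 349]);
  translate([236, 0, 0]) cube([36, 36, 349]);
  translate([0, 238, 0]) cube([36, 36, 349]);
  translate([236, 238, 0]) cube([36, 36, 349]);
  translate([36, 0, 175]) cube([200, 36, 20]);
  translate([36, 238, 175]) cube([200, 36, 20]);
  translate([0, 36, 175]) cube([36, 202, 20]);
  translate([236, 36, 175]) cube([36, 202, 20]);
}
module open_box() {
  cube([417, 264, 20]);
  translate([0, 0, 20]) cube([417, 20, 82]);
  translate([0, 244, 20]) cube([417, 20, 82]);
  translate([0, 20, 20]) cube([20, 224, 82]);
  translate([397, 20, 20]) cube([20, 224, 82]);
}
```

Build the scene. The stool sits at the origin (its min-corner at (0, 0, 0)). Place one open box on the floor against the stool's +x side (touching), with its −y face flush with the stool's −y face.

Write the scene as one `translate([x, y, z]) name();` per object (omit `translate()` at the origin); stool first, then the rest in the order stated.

stool();
translate([272, 0, 0]) open_box();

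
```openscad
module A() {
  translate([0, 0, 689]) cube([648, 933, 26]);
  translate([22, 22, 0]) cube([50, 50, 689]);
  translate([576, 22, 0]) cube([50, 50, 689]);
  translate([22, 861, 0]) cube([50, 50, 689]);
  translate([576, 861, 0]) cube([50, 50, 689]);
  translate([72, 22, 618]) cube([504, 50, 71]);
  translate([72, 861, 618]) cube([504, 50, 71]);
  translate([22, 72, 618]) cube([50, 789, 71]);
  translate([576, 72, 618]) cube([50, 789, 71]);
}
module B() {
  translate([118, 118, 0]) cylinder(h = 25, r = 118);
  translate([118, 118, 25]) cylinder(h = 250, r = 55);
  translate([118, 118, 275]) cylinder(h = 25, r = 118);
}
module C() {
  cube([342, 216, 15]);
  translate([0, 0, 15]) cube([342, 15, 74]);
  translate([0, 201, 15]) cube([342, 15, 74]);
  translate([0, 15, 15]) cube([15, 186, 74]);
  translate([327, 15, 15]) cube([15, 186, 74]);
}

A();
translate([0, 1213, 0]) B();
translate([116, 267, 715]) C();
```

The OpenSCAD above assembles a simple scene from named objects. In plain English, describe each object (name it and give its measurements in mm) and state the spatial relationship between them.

A is a rectangular dining table. The top is 648×933×26 mm with its upper surface at z = 715 mm. It stands on four 50×50 mm square legs, each inset 22 mm from the nearest pair of top edges, running from the floor to the underside of the top. Four apron rails, 50 mm thick and 71 mm tall, run between adjacent legs with their top edges flush with the underside of the top and their outer faces flush with the legs' outer faces.

B is a spool: two coaxial disc flanges of radius 118 mm and thickness 25 mm, joined by a core cylinder of radius 55 mm and height 250 mm. The lower flange rests on z = 0 and the three cylinders share a vertical axis.

C is an open-topped rectangular box: outside dimensions 342×216×89 mm, with a uniform wall and base thickness of 15 mm. The base is a full 342×216 slab on the floor; four walls sit on top of the base. The front and back walls (the −y and +y sides) span the full width; the two side walls fit between them.

The spool is on the floor beside the table on its +y side. The open box is on top of the table.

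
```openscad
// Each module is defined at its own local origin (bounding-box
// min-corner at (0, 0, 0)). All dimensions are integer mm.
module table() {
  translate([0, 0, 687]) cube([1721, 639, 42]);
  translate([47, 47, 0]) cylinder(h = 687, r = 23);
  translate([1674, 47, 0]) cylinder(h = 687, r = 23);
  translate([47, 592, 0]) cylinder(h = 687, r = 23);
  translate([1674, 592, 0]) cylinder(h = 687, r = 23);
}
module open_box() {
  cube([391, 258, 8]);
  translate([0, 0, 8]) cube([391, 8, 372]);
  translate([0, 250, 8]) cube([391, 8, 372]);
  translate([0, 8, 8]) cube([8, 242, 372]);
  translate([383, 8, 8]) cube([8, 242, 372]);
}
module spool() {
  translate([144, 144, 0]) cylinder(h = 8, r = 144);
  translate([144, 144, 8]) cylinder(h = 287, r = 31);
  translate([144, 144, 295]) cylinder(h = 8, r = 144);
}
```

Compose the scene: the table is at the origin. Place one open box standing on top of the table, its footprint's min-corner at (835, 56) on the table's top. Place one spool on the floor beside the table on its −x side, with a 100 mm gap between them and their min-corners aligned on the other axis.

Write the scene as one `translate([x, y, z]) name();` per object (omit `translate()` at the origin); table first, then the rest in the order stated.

table();
translate([835, 56, 729]) open_box();
translate([-388, 0, 0]) spool();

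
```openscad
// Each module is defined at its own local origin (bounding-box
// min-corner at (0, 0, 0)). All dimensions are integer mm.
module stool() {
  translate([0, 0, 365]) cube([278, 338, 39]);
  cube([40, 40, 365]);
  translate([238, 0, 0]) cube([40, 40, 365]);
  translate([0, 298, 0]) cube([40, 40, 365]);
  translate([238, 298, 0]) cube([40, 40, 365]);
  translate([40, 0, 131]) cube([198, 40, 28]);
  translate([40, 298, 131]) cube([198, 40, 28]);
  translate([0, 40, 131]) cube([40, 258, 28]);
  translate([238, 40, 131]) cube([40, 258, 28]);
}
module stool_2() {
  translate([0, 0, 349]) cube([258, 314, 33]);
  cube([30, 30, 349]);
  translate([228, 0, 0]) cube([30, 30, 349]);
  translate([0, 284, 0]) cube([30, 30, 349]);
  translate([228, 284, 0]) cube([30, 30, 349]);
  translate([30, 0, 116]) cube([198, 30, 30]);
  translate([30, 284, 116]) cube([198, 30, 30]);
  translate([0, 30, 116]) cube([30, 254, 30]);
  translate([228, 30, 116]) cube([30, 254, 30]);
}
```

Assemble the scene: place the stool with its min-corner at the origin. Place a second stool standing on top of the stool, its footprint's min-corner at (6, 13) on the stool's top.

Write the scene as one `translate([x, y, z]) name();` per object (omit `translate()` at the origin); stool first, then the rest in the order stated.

stool();
translate([6, 13, 404]) stool_2();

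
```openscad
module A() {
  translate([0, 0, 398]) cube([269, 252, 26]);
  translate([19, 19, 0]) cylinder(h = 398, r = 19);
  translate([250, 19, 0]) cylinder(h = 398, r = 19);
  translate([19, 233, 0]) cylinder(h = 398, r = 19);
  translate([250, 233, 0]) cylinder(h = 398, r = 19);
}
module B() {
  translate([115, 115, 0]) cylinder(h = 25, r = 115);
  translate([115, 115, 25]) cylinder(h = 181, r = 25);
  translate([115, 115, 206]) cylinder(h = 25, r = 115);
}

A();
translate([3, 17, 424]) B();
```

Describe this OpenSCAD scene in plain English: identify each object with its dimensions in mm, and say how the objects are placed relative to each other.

A is a four-legged stool. The seat is a 269×252×26 mm slab whose top surface is at z = 424 mm; four round legs, each 38 mm in diameter, run from the floor (z = 0) to the underside of the seat, each leg's axis is inset half a diameter from the nearest pair of seat edges (so the leg's bounding box is flush with the corner).

B is a spool: two coaxial disc flanges of radius 115 mm and thickness 25 mm, joined by a core cylinder of radius 25 mm and height 181 mm. The lower flange rests on z = 0 and the three cylinders share a vertical axis.

The spool is on top of the stool.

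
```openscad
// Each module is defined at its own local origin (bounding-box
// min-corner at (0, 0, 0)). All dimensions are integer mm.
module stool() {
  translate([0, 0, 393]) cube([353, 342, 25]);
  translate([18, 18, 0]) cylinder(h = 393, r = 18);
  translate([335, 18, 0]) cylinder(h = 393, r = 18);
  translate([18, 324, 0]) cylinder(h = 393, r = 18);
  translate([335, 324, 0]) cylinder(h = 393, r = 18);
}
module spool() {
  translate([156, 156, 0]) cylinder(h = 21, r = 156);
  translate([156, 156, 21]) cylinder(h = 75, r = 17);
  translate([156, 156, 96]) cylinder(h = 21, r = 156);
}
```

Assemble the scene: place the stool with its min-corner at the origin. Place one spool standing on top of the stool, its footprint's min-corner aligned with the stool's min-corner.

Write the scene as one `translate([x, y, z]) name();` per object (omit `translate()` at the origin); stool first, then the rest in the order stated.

stool();
translate([0, 0, 418]) spool();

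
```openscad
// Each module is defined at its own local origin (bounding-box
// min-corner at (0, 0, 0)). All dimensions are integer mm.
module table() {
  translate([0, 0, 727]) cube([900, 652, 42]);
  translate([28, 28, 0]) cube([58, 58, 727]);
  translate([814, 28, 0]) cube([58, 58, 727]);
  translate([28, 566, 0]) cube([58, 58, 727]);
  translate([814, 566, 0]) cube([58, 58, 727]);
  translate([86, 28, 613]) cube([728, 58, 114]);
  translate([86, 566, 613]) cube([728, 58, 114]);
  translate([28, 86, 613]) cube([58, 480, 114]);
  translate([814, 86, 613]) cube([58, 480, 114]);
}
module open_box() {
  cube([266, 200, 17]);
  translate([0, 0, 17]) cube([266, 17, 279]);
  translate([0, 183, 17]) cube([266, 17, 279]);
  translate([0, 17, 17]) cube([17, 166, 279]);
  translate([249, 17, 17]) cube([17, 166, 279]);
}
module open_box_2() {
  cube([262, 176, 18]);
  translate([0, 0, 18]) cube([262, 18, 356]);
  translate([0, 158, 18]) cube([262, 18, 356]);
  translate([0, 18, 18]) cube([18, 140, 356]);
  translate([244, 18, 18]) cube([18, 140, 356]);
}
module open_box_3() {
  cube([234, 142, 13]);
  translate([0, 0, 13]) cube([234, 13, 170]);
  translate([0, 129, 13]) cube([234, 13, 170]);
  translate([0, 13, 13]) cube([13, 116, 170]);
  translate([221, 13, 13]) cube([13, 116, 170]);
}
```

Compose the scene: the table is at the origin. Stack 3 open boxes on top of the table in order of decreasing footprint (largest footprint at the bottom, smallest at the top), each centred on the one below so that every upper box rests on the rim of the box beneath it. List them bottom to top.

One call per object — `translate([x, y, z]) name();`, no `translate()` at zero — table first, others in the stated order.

table();
translate([317, 226, 769]) open_box();
translate([319, 238, 1065]) open_box_2();
translate([333, 255, 1439]) open_box_3();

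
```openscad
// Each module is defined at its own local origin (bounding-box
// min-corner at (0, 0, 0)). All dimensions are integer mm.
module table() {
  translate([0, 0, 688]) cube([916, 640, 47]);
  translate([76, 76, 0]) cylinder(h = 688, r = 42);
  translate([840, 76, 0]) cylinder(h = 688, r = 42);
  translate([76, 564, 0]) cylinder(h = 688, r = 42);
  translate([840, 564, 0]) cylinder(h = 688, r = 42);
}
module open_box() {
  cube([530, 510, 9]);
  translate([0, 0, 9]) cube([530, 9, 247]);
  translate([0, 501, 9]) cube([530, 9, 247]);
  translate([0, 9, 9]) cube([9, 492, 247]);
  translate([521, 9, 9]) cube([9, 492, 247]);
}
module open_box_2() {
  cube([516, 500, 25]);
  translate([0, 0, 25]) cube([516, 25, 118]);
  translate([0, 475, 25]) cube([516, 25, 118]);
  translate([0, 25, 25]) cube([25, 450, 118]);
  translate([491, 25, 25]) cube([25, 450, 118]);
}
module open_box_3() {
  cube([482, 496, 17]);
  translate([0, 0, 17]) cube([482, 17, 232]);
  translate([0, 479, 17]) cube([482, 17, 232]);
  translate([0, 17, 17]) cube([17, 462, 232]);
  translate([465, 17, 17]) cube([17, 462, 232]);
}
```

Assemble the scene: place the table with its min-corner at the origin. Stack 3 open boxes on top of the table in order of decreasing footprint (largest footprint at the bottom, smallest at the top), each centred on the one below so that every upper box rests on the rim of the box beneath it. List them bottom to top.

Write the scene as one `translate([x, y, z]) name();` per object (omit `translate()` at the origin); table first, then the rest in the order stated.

table();
translate([193, 65, 735]) open_box();
translate([200, 70, 991]) open_box_2();
translate([217, 72, 1134]) open_box_3();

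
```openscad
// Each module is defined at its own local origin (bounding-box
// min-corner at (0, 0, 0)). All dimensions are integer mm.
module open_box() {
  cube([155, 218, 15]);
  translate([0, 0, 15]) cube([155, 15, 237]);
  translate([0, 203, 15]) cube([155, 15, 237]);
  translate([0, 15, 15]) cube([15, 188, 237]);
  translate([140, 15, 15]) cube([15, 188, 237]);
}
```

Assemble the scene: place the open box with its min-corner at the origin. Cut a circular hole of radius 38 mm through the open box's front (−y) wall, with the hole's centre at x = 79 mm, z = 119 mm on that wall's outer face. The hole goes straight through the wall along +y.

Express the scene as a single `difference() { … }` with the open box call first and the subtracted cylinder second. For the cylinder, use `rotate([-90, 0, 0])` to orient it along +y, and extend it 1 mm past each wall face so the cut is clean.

difference() {
  open_box();
  translate([79, -1, 119]) rotate([-90, 0, 0]) cylinder(h = 17, r = 38);
}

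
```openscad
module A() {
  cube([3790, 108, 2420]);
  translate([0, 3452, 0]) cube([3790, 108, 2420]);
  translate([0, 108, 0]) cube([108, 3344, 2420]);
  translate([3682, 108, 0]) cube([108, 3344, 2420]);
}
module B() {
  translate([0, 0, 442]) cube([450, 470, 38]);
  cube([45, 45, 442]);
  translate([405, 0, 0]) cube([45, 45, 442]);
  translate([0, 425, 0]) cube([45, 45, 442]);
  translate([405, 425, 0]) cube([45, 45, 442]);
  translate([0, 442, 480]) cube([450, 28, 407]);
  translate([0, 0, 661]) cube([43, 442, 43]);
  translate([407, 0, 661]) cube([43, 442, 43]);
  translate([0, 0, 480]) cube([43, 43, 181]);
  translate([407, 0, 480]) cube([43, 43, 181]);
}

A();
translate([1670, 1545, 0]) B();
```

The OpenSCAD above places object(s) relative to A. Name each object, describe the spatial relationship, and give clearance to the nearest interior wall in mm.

Clearances: x = 1562, y = 1437; minimum 1437 mm.

A is a house frame. B is a chair. The chair sits inside the house frame, centred. The clearance to the nearest interior wall is 1437 mm.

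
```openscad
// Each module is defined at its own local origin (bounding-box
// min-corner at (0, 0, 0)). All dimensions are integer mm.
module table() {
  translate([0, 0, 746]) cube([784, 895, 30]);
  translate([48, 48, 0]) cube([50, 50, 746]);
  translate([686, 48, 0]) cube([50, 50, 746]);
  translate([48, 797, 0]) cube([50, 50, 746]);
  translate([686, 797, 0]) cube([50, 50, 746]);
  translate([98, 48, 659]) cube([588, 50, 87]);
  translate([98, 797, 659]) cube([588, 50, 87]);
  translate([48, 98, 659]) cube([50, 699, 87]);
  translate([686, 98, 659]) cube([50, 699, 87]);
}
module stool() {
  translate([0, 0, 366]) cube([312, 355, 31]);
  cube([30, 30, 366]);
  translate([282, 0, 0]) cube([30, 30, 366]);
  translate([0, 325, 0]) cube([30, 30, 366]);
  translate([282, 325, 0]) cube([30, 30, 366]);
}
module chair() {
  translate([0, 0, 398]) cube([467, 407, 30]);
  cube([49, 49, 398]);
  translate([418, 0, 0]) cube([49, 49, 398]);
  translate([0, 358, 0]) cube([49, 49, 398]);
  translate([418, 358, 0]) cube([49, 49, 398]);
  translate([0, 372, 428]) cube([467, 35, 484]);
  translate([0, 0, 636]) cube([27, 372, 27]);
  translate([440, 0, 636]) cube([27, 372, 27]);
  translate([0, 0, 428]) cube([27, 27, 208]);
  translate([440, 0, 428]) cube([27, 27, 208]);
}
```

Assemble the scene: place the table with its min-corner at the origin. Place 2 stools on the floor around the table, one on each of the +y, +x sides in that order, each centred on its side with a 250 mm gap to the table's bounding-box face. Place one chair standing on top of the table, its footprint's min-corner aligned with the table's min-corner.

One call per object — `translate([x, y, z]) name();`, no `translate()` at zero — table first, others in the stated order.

table();
translate([236, 1145, 0]) stool();
translate([1034, 270, 0]) stool();
translate([0, 0, 776]) chair();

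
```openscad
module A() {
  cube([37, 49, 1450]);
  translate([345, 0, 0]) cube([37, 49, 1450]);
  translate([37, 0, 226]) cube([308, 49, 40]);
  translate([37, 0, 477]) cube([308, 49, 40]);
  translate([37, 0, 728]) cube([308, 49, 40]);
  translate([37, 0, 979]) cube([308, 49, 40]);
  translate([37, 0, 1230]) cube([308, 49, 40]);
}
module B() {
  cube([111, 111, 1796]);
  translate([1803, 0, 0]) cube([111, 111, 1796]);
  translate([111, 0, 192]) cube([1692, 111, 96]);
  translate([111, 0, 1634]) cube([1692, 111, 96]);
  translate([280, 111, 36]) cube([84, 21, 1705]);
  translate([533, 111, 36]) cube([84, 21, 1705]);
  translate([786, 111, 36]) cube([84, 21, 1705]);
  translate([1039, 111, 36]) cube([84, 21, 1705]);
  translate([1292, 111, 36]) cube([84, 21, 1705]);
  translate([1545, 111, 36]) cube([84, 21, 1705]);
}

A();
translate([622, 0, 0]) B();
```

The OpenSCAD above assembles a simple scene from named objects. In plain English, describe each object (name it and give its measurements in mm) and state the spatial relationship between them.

A is a straight ladder. Two 37×49 mm vertical rails, 1450 mm tall, stand 382 mm apart (outside-to-outside) with their front faces coplanar on the −y side. 5 rungs, each 49 mm deep and 40 mm tall, span between the inner faces of the rails, front faces flush with the rails. The lowest rung's underside is at z = 226 mm and rungs are spaced 251 mm apart (underside to underside).

B is a fence section. Two 111×111 mm posts, 1796 mm tall, stand on the floor with a clear span of 1692 mm between their inner faces. Two horizontal rails of 111×96 mm section span the gap between the posts with their undersides at z = 192 mm and z = 1634 mm, flush with the posts' −y face. 6 pickets, each 84 mm wide, 21 mm thick and 1705 mm tall, are fixed to the +y face of the rails with their bottoms at z = 36 mm, evenly spaced across the span with equal gaps (rounded down to the nearest mm) at the −x end and between each pair — any rounding remainder accumulates at the +x end.

The fence section is on the floor beside the ladder on its +x side.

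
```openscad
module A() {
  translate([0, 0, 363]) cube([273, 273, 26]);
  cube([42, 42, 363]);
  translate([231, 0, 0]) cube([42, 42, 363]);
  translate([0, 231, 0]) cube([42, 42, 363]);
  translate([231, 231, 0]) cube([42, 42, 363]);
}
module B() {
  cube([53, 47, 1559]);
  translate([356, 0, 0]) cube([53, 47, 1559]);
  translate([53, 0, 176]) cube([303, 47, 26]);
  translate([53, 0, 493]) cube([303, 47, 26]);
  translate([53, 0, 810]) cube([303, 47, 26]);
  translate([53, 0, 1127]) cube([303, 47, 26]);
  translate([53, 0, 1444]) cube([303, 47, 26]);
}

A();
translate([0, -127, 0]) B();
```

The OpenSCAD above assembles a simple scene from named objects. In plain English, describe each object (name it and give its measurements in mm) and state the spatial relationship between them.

A is a four-legged stool. The seat is 273×273 mm, 26 mm thick, top at z = 389 mm. It stands on four square legs, each 42×42 mm in cross-section, from z = 0 to the seat underside, each flush with a corner of the seat.

B is a straight ladder. Two 53×47 mm vertical rails, 1559 mm tall, stand 409 mm apart (outside-to-outside) with their front faces coplanar on the −y side. 5 rungs, each 47 mm deep and 26 mm tall, span between the inner faces of the rails, front faces flush with the rails. The lowest rung's underside is at z = 176 mm and rungs are spaced 317 mm apart (underside to underside).

The ladder is on the floor beside the stool on its −y side.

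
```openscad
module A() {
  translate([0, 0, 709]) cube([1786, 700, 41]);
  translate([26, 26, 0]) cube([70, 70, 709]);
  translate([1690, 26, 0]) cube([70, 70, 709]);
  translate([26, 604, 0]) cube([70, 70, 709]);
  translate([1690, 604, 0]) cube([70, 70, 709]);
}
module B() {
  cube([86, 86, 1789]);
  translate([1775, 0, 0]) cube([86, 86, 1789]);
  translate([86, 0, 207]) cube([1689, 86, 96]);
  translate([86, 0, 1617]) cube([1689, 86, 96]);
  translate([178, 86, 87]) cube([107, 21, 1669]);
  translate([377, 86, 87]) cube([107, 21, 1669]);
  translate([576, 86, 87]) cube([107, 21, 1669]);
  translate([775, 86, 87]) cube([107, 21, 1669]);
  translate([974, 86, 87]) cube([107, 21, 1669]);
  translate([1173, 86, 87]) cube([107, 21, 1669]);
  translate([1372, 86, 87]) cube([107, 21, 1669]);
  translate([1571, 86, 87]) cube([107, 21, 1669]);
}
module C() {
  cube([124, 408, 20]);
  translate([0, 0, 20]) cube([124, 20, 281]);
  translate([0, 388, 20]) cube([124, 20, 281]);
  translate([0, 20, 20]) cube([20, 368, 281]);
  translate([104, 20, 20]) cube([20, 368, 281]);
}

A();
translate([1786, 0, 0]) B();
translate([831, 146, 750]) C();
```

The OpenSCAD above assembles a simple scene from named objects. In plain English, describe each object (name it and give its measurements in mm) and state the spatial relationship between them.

A is a table with a 1786×700 mm rectangular top, 41 mm thick, top surface at z = 750 mm, supported by four 70×70 mm square legs, each inset 26 mm from the nearest pair of top edges, running from the floor.

B is a fence section. Two 86×86 mm posts, 1789 mm tall, stand on the floor with a clear span of 1689 mm between their inner faces. Two horizontal rails of 86×96 mm section span the gap between the posts with their undersides at z = 207 mm and z = 1617 mm, flush with the posts' −y face. 8 pickets, each 107 mm wide, 21 mm thick and 1669 mm tall, are fixed to the +y face of the rails with their bottoms at z = 87 mm, evenly spaced across the span with equal gaps (rounded down to the nearest mm) at the −x end and between each pair — any rounding remainder accumulates at the +x end.

C is an open-topped rectangular box: outside dimensions 124×408×301 mm, with a uniform wall and base thickness of 20 mm. The base is a full 124×408 slab on the floor; four walls sit on top of the base. The front and back walls (the −y and +y sides) span the full width; the two side walls fit between them.

The fence section is against the table's +x side, with their −y faces flush. The open box is on top of the table, centred.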